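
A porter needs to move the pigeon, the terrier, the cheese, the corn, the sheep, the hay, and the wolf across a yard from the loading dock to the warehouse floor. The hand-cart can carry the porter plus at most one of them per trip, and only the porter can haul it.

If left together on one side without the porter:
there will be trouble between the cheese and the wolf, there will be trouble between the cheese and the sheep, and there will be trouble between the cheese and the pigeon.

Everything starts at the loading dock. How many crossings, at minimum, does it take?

impossible

Following every safe sequence of crossings from the start, the most of the 7 that can be at the warehouse floor as the hand-cart arrives there on crossings 1, 3, 5, 7, 9 is 1, 2, 3, 4, 5 respectively; the best ever achieved is 5 of 7.
From crossing 11 on, no configuration arises that was not already reachable earlier: only 72 distinct safe configurations (who is on which side, and where the hand-cart is) can ever be reached, none of them has everyone across, and every continuation just revisits them. So no valid plan exists.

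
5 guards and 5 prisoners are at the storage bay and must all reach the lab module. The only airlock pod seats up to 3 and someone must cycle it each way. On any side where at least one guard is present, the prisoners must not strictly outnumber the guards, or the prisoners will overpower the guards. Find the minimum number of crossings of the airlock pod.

11

Counting alone: each trip to the lab module takes at most 3 across and each return brings at least 1 back, so after t trips out (and t−1 returns) at most 3t − (t−1) of the 10 are across; that first reaches 10 at t = 5, so at least 9 crossings are needed.
The safety rule pushes this higher. Following every safe sequence of crossings, the most of the 10 that can be at the lab module as the airlock pod arrives there on crossing 9 is 9 — never all 10.
So no plan with fewer than 11 crossings exists, and this one achieves 11:
1. 2 prisoners → the lab module.  (the storage bay: 5G 3P; the lab module: 0G 2P)
2. 1 prisoner ← the storage bay.  (the storage bay: 5G 4P; the lab module: 0G 1P)
3. 3 prisoners → the lab module.  (the storage bay: 5G 1P; the lab module: 0G 4P)
4. 1 prisoner ← the storage bay.  (the storage bay: 5G 2P; the lab module: 0G 3P)
5. 3 guards → the lab module.  (the storage bay: 2G 2P; the lab module: 3G 3P)
6. 1 guard and 1 prisoner ← the storage bay.  (the storage bay: 3G 3P; the lab module: 2G 2P)
7. 3 guards → the lab module.  (the storage bay: 0G 3P; the lab module: 5G 2P)
8. 1 prisoner ← the storage bay.  (the storage bay: 0G 4P; the lab module: 5G 1P)
9. 2 prisoners → the lab module.  (the storage bay: 0G 2P; the lab module: 5G 3P)
10. 1 prisoner ← the storage bay.  (the storage bay: 0G 3P; the lab module: 5G 2P)
11. 3 prisoners → the lab module.  (the storage bay: 0G 0P; the lab module: 5G 5P)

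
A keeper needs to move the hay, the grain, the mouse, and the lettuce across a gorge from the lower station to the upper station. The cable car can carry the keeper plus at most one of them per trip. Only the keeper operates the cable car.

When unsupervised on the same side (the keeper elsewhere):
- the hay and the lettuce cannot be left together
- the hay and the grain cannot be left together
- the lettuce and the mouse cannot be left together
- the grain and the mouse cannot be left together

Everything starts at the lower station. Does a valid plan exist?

No

Whatever the first load, the items left behind include a forbidden pair without the keeper. No opening move is safe, so no plan exists.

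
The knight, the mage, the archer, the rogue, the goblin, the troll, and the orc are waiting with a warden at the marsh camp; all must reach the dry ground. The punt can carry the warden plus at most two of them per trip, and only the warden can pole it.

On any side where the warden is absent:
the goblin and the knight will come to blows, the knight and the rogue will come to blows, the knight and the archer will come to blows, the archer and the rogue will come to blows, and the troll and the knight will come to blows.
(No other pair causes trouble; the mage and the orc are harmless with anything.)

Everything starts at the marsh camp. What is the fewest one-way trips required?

11

Counting alone: the warden can take at most 2 across per trip to the dry ground, so moving all 7 needs at least 4 loaded trips out, with a return between consecutive ones — at least 7 crossings.
The safety rule pushes this higher. Following every safe sequence of crossings, the most of the 7 that can be at the dry ground as the punt arrives there on crossings 7, 9 is 5, 6 respectively — never all 7.
So no plan with fewer than 11 crossings exists, and this one achieves 11:
1. Warden goes to the dry ground with the archer and the knight.  [the marsh camp: the goblin, the mage, the orc, the rogue, the troll | the dry ground: the archer, the knight]
2. Warden goes back to the marsh camp with the knight.  [the marsh camp: the goblin, the knight, the mage, the orc, the rogue, the troll | the dry ground: the archer]
3. Warden goes to the dry ground with the knight and the mage.  [the marsh camp: the goblin, the orc, the rogue, the troll | the dry ground: the archer, the knight, the mage]
4. Warden goes back to the marsh camp with the knight.  [the marsh camp: the goblin, the knight, the orc, the rogue, the troll | the dry ground: the archer, the mage]
5. Warden goes to the dry ground with the goblin and the knight.  [the marsh camp: the orc, the rogue, the troll | the dry ground: the archer, the goblin, the knight, the mage]
6. Warden goes back to the marsh camp with the knight.  [the marsh camp: the knight, the orc, the rogue, the troll | the dry ground: the archer, the goblin, the mage]
7. Warden goes to the dry ground with the knight and the troll.  [the marsh camp: the orc, the rogue | the dry ground: the archer, the goblin, the knight, the mage, the troll]
8. Warden goes back to the marsh camp with the knight.  [the marsh camp: the knight, the orc, the rogue | the dry ground: the archer, the goblin, the mage, the troll]
9. Warden goes to the dry ground with the knight and the orc.  [the marsh camp: the rogue | the dry ground: the archer, the goblin, the knight, the mage, the orc, the troll]
10. Warden goes back to the marsh camp with the knight.  [the marsh camp: the knight, the rogue | the dry ground: the archer, the goblin, the mage, the orc, the troll]
11. Warden goes to the dry ground with the knight and the rogue.  [the marsh camp: — | the dry ground: the archer, the goblin, the knight, the mage, the orc, the rogue, the troll]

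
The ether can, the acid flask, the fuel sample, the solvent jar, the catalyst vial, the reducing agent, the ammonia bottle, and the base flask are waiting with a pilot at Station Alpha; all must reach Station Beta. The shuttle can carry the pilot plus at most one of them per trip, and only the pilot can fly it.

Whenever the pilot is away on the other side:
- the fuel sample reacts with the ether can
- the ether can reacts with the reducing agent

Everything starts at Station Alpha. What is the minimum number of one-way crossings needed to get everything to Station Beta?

17

Counting alone: the pilot can take at most 1 across per trip to Station Beta, so moving all 8 needs at least 8 loaded trips out, with a return between consecutive ones — at least 15 crossings.
The safety rule pushes this higher. Following every safe sequence of crossings, the most of the 8 that can be at Station Beta as the shuttle arrives there on crossing 15 is 7 — never all 8.
So no plan with fewer than 17 crossings exists, and this one achieves 17:
1. Pilot goes to Station Beta with the ether can.
2. Pilot goes back to Station Alpha alone.
3. Pilot goes to Station Beta with the acid flask.
4. Pilot goes back to Station Alpha alone.
5. Pilot goes to Station Beta with the fuel sample.
6. Pilot goes back to Station Alpha with the ether can.
7. Pilot goes to Station Beta with the reducing agent.
8. Pilot goes back to Station Alpha alone.
9. Pilot goes to Station Beta with the solvent jar.
10. Pilot goes back to Station Alpha alone.
11. Pilot goes to Station Beta with the catalyst vial.
12. Pilot goes back to Station Alpha alone.
13. Pilot goes to Station Beta with the ammonia bottle.
14. Pilot goes back to Station Alpha alone.
15. Pilot goes to Station Beta with the base flask.
16. Pilot goes back to Station Alpha alone.
17. Pilot goes to Station Beta with the ether can.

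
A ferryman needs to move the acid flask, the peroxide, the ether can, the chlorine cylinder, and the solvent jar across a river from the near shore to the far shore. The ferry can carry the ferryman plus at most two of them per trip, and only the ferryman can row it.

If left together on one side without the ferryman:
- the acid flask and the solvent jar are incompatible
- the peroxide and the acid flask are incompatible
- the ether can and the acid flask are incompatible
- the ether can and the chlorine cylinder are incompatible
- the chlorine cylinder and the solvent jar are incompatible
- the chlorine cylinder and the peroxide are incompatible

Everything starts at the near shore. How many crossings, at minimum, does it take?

Counting alone: the ferryman can take at most 2 across per trip to the far shore, so moving all 5 needs at least 3 loaded trips out, with a return between consecutive ones — at least 5 crossings.
The safety rule pushes this higher. Following every safe sequence of crossings, the most of the 5 that can be at the far shore as the ferry arrives there on crossing 5 is 4 — never all 5.
So no plan with fewer than 7 crossings exists, and this one achieves 7:
1. Ferryman goes to the far shore with the acid flask and the chlorine cylinder.
2. Ferryman goes back to the near shore alone.
3. Ferryman goes to the far shore with the peroxide.
4. Ferryman goes back to the near shore with the acid flask and the chlorine cylinder.
5. Ferryman goes to the far shore with the ether can and the solvent jar.
6. Ferryman goes back to the near shore alone.
7. Ferryman goes to the far shore with the acid flask and the chlorine cylinder.

7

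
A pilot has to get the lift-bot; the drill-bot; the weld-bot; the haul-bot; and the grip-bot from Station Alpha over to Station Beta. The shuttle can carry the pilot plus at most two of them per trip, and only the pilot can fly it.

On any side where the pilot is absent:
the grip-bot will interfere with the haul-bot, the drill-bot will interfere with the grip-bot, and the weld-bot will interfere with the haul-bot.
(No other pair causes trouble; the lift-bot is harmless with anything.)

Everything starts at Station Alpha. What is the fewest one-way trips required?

Counting alone: the pilot can take at most 2 across per trip to Station Beta, so moving all 5 needs at least 3 loaded trips out, with a return between consecutive ones — at least 5 crossings.
The plan below uses exactly 5 crossings, so it is optimal:
1. Pilot goes to Station Beta with the drill-bot and the haul-bot.
2. Pilot goes back to Station Alpha alone.
3. Pilot goes to Station Beta with the lift-bot.
4. Pilot goes back to Station Alpha alone.
5. Pilot goes to Station Beta with the grip-bot and the weld-bot.

5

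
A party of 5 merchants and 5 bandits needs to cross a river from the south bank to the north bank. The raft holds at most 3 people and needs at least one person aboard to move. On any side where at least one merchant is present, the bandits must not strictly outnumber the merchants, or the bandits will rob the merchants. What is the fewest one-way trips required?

Counting alone: each trip to the north bank takes at most 3 across and each return brings at least 1 back, so after t trips out (and t−1 returns) at most 3t − (t−1) of the 10 are across; that first reaches 10 at t = 5, so at least 9 crossings are needed.
The safety rule pushes this higher. Following every safe sequence of crossings, the most of the 10 that can be at the north bank as the raft arrives there on crossing 9 is 9 — never all 10.
So no plan with fewer than 11 crossings exists, and this one achieves 11:
1. 2 bandits → the north bank.  (the south bank: 5M 3B; the north bank: 0M 2B)
2. 1 bandit ← the south bank.  (the south bank: 5M 4B; the north bank: 0M 1B)
3. 3 bandits → the north bank.  (the south bank: 5M 1B; the north bank: 0M 4B)
4. 1 bandit ← the south bank.  (the south bank: 5M 2B; the north bank: 0M 3B)
5. 3 merchants → the north bank.  (the south bank: 2M 2B; the north bank: 3M 3B)
6. 1 merchant and 1 bandit ← the south bank.  (the south bank: 3M 3B; the north bank: 2M 2B)
7. 3 merchants → the north bank.  (the south bank: 0M 3B; the north bank: 5M 2B)
8. 1 bandit ← the south bank.  (the south bank: 0M 4B; the north bank: 5M 1B)
9. 2 bandits → the north bank.  (the south bank: 0M 2B; the north bank: 5M 3B)
10. 1 bandit ← the south bank.  (the south bank: 0M 3B; the north bank: 5M 2B)
11. 3 bandits → the north bank.  (the south bank: 0M 0B; the north bank: 5M 5B)

11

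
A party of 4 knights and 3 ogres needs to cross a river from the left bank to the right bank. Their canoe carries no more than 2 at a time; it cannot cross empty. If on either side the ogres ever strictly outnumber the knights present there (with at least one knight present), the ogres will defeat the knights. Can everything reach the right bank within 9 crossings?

Counting alone: each trip to the right bank takes at most 2 across and each return brings at least 1 back, so after t trips out (and t−1 returns) at most 2t − (t−1) of the 7 are across; that first reaches 7 at t = 6, so at least 11 crossings are needed.
Since 9 < 11, 9 crossings cannot be enough. (The shortest complete plan in fact takes 11:)
1. 2 ogres → the right bank.  (the left bank: 4K 1O; the right bank: 0K 2O)
2. 1 ogre ← the left bank.  (the left bank: 4K 2O; the right bank: 0K 1O)
3. 2 ogres → the right bank.  (the left bank: 4K 0O; the right bank: 0K 3O)
4. 1 ogre ← the left bank.  (the left bank: 4K 1O; the right bank: 0K 2O)
5. 2 knights → the right bank.  (the left bank: 2K 1O; the right bank: 2K 2O)
6. 1 ogre ← the left bank.  (the left bank: 2K 2O; the right bank: 2K 1O)
7. 1 knight and 1 ogre → the right bank.  (the left bank: 1K 1O; the right bank: 3K 2O)
8. 1 knight ← the left bank.  (the left bank: 2K 1O; the right bank: 2K 2O)
9. 1 knight and 1 ogre → the right bank.  (the left bank: 1K 0O; the right bank: 3K 3O)
10. 1 ogre ← the left bank.  (the left bank: 1K 1O; the right bank: 3K 2O)
11. 1 knight and 1 ogre → the right bank.  (the left bank: 0K 0O; the right bank: 4K 3O)

No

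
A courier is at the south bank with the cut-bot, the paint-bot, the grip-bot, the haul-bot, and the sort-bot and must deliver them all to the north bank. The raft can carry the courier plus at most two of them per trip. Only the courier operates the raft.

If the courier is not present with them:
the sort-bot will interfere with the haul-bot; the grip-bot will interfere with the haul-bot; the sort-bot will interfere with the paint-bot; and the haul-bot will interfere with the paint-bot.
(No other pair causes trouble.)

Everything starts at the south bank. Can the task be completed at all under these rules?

1. Courier goes to the north bank with the haul-bot and the paint-bot.
2. Courier goes back to the south bank with the paint-bot.
3. Courier goes to the north bank with the cut-bot and the paint-bot.
4. Courier goes back to the south bank with the paint-bot.
5. Courier goes to the north bank with the grip-bot and the paint-bot.
6. Courier goes back to the south bank with the haul-bot.
7. Courier goes to the north bank with the haul-bot and the sort-bot.

Yes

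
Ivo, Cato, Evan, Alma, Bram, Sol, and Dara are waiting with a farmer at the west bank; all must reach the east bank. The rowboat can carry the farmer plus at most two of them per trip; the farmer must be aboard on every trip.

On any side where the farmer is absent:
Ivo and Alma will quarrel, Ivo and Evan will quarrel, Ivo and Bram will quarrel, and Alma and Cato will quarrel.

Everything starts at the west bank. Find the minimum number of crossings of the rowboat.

Counting alone: the farmer can take at most 2 across per trip to the east bank, so moving all 7 needs at least 4 loaded trips out, with a return between consecutive ones — at least 7 crossings.
The plan below uses exactly 7 crossings, so it is optimal:
1. Farmer goes to the east bank with Cato and Ivo.  [the west bank: Alma, Bram, Dara, Evan, Sol | the east bank: Cato, Ivo]
2. Farmer goes back to the west bank alone.  [the west bank: Alma, Bram, Dara, Evan, Sol | the east bank: Cato, Ivo]
3. Farmer goes to the east bank with Dara and Sol.  [the west bank: Alma, Bram, Evan | the east bank: Cato, Dara, Ivo, Sol]
4. Farmer goes back to the west bank alone.  [the west bank: Alma, Bram, Evan | the east bank: Cato, Dara, Ivo, Sol]
5. Farmer goes to the east bank with Bram and Evan.  [the west bank: Alma | the east bank: Bram, Cato, Dara, Evan, Ivo, Sol]
6. Farmer goes back to the west bank with Ivo.  [the west bank: Alma, Ivo | the east bank: Bram, Cato, Dara, Evan, Sol]
7. Farmer goes to the east bank with Alma and Ivo.  [the west bank: — | the east bank: Alma, Bram, Cato, Dara, Evan, Ivo, Sol]

7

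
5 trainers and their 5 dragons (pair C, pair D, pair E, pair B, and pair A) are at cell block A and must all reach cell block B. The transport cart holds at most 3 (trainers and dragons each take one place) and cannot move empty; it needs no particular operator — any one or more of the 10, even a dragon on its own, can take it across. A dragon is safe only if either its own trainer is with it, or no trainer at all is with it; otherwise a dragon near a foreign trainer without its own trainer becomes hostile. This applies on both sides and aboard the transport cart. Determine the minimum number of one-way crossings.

Counting alone: each trip to cell block B takes at most 3 across and each return brings at least 1 back, so after t trips out (and t−1 returns) at most 3t − (t−1) of the 10 are across; that first reaches 10 at t = 5, so at least 9 crossings are needed.
The safety rule pushes this higher. Following every safe sequence of crossings, the most of the 10 that can be at cell block B as the transport cart arrives there on crossing 9 is 9 — never all 10.
So no plan with fewer than 11 crossings exists, and this one achieves 11:
1. dragon C and trainer C cross → cell block B.
2. trainer C crosses ← cell block A.
3. dragon B, dragon D, and dragon E cross → cell block B.
4. dragon C crosses ← cell block A.
5. trainer B, trainer D, and trainer E cross → cell block B.
6. dragon D and trainer D cross ← cell block A.
7. trainer A, trainer C, and trainer D cross → cell block B.
8. dragon E crosses ← cell block A.
9. dragon C and dragon D cross → cell block B.
10. dragon C crosses ← cell block A.
11. dragon A, dragon C, and dragon E cross → cell block B.

11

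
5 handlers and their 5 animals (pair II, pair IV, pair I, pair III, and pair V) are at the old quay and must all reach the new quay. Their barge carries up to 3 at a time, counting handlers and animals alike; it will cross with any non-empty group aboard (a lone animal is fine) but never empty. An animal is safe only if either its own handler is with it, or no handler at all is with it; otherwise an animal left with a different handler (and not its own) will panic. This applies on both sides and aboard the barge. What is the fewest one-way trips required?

Counting alone: each trip to the new quay takes at most 3 across and each return brings at least 1 back, so after t trips out (and t−1 returns) at most 3t − (t−1) of the 10 are across; that first reaches 10 at t = 5, so at least 9 crossings are needed.
The safety rule pushes this higher. Following every safe sequence of crossings, the most of the 10 that can be at the new quay as the barge arrives there on crossing 9 is 9 — never all 10.
So no plan with fewer than 11 crossings exists, and this one achieves 11:
1. animal II and handler II cross → the new quay.
2. handler II crosses ← the old quay.
3. animal I, animal III, and animal IV cross → the new quay.
4. animal II crosses ← the old quay.
5. handler I, handler III, and handler IV cross → the new quay.
6. animal IV and handler IV cross ← the old quay.
7. handler II, handler IV, and handler V cross → the new quay.
8. animal I crosses ← the old quay.
9. animal II and animal IV cross → the new quay.
10. animal II crosses ← the old quay.
11. animal I, animal II, and animal V cross → the new quay.

11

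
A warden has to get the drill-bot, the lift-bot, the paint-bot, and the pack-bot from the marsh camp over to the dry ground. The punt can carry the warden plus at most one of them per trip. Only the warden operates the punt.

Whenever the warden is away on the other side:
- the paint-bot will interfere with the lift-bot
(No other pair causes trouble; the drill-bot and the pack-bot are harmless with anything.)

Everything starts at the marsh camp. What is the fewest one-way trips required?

Counting alone: the warden can take at most 1 across per trip to the dry ground, so moving all 4 needs at least 4 loaded trips out, with a return between consecutive ones — at least 7 crossings.
The plan below uses exactly 7 crossings, so it is optimal:
1. Warden goes to the dry ground with the lift-bot.  [the marsh camp: the drill-bot, the pack-bot, the paint-bot | the dry ground: the lift-bot]
2. Warden goes back to the marsh camp alone.  [the marsh camp: the drill-bot, the pack-bot, the paint-bot | the dry ground: the lift-bot]
3. Warden goes to the dry ground with the drill-bot.  [the marsh camp: the pack-bot, the paint-bot | the dry ground: the drill-bot, the lift-bot]
4. Warden goes back to the marsh camp alone.  [the marsh camp: the pack-bot, the paint-bot | the dry ground: the drill-bot, the lift-bot]
5. Warden goes to the dry ground with the pack-bot.  [the marsh camp: the paint-bot | the dry ground: the drill-bot, the lift-bot, the pack-bot]
6. Warden goes back to the marsh camp alone.  [the marsh camp: the paint-bot | the dry ground: the drill-bot, the lift-bot, the pack-bot]
7. Warden goes to the dry ground with the paint-bot.  [the marsh camp: — | the dry ground: the drill-bot, the lift-bot, the pack-bot, the paint-bot]

7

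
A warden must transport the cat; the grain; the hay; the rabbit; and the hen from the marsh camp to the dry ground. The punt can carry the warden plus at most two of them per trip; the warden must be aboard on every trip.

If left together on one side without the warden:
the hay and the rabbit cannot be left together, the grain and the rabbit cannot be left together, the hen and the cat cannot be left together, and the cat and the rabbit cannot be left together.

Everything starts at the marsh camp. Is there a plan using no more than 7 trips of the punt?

Yes

Yes — this plan uses 5 crossings (≤ 7):
1. Warden goes to the dry ground with the cat and the rabbit.  [the marsh camp: the grain, the hay, the hen | the dry ground: the cat, the rabbit]
2. Warden goes back to the marsh camp with the rabbit.  [the marsh camp: the grain, the hay, the hen, the rabbit | the dry ground: the cat]
3. Warden goes to the dry ground with the grain and the hay.  [the marsh camp: the hen, the rabbit | the dry ground: the cat, the grain, the hay]
4. Warden goes back to the marsh camp alone.  [the marsh camp: the hen, the rabbit | the dry ground: the cat, the grain, the hay]
5. Warden goes to the dry ground with the hen and the rabbit.  [the marsh camp: — | the dry ground: the cat, the grain, the hay, the hen, the rabbit]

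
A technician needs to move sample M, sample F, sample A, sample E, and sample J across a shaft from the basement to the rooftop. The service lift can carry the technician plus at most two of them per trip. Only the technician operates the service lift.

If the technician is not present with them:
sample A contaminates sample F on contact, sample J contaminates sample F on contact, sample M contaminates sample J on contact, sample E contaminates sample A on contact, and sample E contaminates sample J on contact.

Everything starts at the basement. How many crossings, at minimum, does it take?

7

Counting alone: the technician can take at most 2 across per trip to the rooftop, so moving all 5 needs at least 3 loaded trips out, with a return between consecutive ones — at least 5 crossings.
The safety rule pushes this higher. Following every safe sequence of crossings, the most of the 5 that can be at the rooftop as the service lift arrives there on crossing 5 is 4 — never all 5.
So no plan with fewer than 7 crossings exists, and this one achieves 7:
1. Technician goes to the rooftop with sample A and sample J.
2. Technician goes back to the basement alone.
3. Technician goes to the rooftop with sample M.
4. Technician goes back to the basement with sample J.
5. Technician goes to the rooftop with sample E and sample F.
6. Technician goes back to the basement with sample A.
7. Technician goes to the rooftop with sample A and sample J.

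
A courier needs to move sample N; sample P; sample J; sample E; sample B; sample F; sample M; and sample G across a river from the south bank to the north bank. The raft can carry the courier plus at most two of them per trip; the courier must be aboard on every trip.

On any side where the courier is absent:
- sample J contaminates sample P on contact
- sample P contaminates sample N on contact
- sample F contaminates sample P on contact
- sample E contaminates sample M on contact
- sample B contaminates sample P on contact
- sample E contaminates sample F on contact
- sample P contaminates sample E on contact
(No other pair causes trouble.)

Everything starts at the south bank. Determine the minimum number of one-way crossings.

13

Counting alone: the courier can take at most 2 across per trip to the north bank, so moving all 8 needs at least 4 loaded trips out, with a return between consecutive ones — at least 7 crossings.
The safety rule pushes this higher. Following every safe sequence of crossings, the most of the 8 that can be at the north bank as the raft arrives there on crossings 7, 9, 11 is 5, 6, 7 respectively — never all 8.
So no plan with fewer than 13 crossings exists, and this one achieves 13:
1. Courier goes to the north bank with sample E and sample P.  [the south bank: sample B, sample F, sample G, sample J, sample M, sample N | the north bank: sample E, sample P]
2. Courier goes back to the south bank with sample P.  [the south bank: sample B, sample F, sample G, sample J, sample M, sample N, sample P | the north bank: sample E]
3. Courier goes to the north bank with sample N and sample P.  [the south bank: sample B, sample F, sample G, sample J, sample M | the north bank: sample E, sample N, sample P]
4. Courier goes back to the south bank with sample P.  [the south bank: sample B, sample F, sample G, sample J, sample M, sample P | the north bank: sample E, sample N]
5. Courier goes to the north bank with sample J and sample P.  [the south bank: sample B, sample F, sample G, sample M | the north bank: sample E, sample J, sample N, sample P]
6. Courier goes back to the south bank with sample P.  [the south bank: sample B, sample F, sample G, sample M, sample P | the north bank: sample E, sample J, sample N]
7. Courier goes to the north bank with sample B and sample P.  [the south bank: sample F, sample G, sample M | the north bank: sample B, sample E, sample J, sample N, sample P]
8. Courier goes back to the south bank with sample P.  [the south bank: sample F, sample G, sample M, sample P | the north bank: sample B, sample E, sample J, sample N]
9. Courier goes to the north bank with sample G and sample P.  [the south bank: sample F, sample M | the north bank: sample B, sample E, sample G, sample J, sample N, sample P]
10. Courier goes back to the south bank with sample P.  [the south bank: sample F, sample M, sample P | the north bank: sample B, sample E, sample G, sample J, sample N]
11. Courier goes to the north bank with sample F and sample M.  [the south bank: sample P | the north bank: sample B, sample E, sample F, sample G, sample J, sample M, sample N]
12. Courier goes back to the south bank with sample E.  [the south bank: sample E, sample P | the north bank: sample B, sample F, sample G, sample J, sample M, sample N]
13. Courier goes to the north bank with sample E and sample P.  [the south bank: — | the north bank: sample B, sample E, sample F, sample G, sample J, sample M, sample N, sample P]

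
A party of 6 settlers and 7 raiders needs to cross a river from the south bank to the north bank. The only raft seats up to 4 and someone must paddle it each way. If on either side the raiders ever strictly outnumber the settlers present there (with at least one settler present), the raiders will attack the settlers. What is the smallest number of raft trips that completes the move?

impossible

The raiders already outnumber the settlers at the south bank before anyone moves, so the starting position itself is disallowed.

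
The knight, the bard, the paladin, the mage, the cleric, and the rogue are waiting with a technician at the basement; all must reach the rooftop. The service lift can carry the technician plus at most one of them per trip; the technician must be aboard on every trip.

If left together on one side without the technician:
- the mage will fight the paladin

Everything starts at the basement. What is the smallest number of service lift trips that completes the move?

Counting alone: the technician can take at most 1 across per trip to the rooftop, so moving all 6 needs at least 6 loaded trips out, with a return between consecutive ones — at least 11 crossings.
The plan below uses exactly 11 crossings, so it is optimal:
1. Technician goes to the rooftop with the paladin.
2. Technician goes back to the basement alone.
3. Technician goes to the rooftop with the knight.
4. Technician goes back to the basement alone.
5. Technician goes to the rooftop with the bard.
6. Technician goes back to the basement alone.
7. Technician goes to the rooftop with the cleric.
8. Technician goes back to the basement alone.
9. Technician goes to the rooftop with the rogue.
10. Technician goes back to the basement alone.
11. Technician goes to the rooftop with the mage.

11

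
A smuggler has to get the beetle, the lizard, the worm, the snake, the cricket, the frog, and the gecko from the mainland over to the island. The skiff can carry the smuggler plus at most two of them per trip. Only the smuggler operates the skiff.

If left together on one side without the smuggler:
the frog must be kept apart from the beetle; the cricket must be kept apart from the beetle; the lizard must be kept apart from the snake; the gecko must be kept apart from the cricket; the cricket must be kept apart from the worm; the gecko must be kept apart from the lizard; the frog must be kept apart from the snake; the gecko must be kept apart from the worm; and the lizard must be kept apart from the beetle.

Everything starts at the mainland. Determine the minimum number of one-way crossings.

impossible

Whatever the first load, the items left behind include a forbidden pair without the smuggler. No opening move is safe, so no plan exists.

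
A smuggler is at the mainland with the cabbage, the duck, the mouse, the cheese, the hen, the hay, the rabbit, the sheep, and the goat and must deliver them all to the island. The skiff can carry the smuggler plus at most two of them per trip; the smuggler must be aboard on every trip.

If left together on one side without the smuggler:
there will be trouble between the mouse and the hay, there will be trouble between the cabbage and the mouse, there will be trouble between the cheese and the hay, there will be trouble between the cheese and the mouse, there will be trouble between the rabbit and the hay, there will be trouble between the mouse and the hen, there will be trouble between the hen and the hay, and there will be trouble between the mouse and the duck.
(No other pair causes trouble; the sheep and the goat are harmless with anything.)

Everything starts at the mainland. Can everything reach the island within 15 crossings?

Yes

Yes — this plan uses 15 crossings (≤ 15):
1. Smuggler goes to the island with the hay and the mouse.  [the mainland: the cabbage, the cheese, the duck, the goat, the hen, the rabbit, the sheep | the island: the hay, the mouse]
2. Smuggler goes back to the mainland with the mouse.  [the mainland: the cabbage, the cheese, the duck, the goat, the hen, the mouse, the rabbit, the sheep | the island: the hay]
3. Smuggler goes to the island with the cabbage and the mouse.  [the mainland: the cheese, the duck, the goat, the hen, the rabbit, the sheep | the island: the cabbage, the hay, the mouse]
4. Smuggler goes back to the mainland with the mouse.  [the mainland: the cheese, the duck, the goat, the hen, the mouse, the rabbit, the sheep | the island: the cabbage, the hay]
5. Smuggler goes to the island with the duck and the mouse.  [the mainland: the cheese, the goat, the hen, the rabbit, the sheep | the island: the cabbage, the duck, the hay, the mouse]
6. Smuggler goes back to the mainland with the mouse.  [the mainland: the cheese, the goat, the hen, the mouse, the rabbit, the sheep | the island: the cabbage, the duck, the hay]
7. Smuggler goes to the island with the mouse and the sheep.  [the mainland: the cheese, the goat, the hen, the rabbit | the island: the cabbage, the duck, the hay, the mouse, the sheep]
8. Smuggler goes back to the mainland with the mouse.  [the mainland: the cheese, the goat, the hen, the mouse, the rabbit | the island: the cabbage, the duck, the hay, the sheep]
9. Smuggler goes to the island with the goat and the mouse.  [the mainland: the cheese, the hen, the rabbit | the island: the cabbage, the duck, the goat, the hay, the mouse, the sheep]
10. Smuggler goes back to the mainland with the mouse.  [the mainland: the cheese, the hen, the mouse, the rabbit | the island: the cabbage, the duck, the goat, the hay, the sheep]
11. Smuggler goes to the island with the cheese and the hen.  [the mainland: the mouse, the rabbit | the island: the cabbage, the cheese, the duck, the goat, the hay, the hen, the sheep]
12. Smuggler goes back to the mainland with the hay.  [the mainland: the hay, the mouse, the rabbit | the island: the cabbage, the cheese, the duck, the goat, the hen, the sheep]
13. Smuggler goes to the island with the mouse and the rabbit.  [the mainland: the hay | the island: the cabbage, the cheese, the duck, the goat, the hen, the mouse, the rabbit, the sheep]
14. Smuggler goes back to the mainland with the mouse.  [the mainland: the hay, the mouse | the island: the cabbage, the cheese, the duck, the goat, the hen, the rabbit, the sheep]
15. Smuggler goes to the island with the hay and the mouse.  [the mainland: — | the island: the cabbage, the cheese, the duck, the goat, the hay, the hen, the mouse, the rabbit, the sheep]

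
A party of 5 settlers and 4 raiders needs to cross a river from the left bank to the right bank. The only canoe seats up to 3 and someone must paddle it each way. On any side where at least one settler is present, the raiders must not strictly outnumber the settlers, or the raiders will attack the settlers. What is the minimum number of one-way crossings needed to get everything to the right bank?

Counting alone: each trip to the right bank takes at most 3 across and each return brings at least 1 back, so after t trips out (and t−1 returns) at most 3t − (t−1) of the 9 are across; that first reaches 9 at t = 4, so at least 7 crossings are needed.
The plan below uses exactly 7 crossings, so it is optimal:
1. 3 raiders → the right bank.  (the left bank: 5S 1R; the right bank: 0S 3R)
2. 1 raider ← the left bank.  (the left bank: 5S 2R; the right bank: 0S 2R)
3. 3 settlers → the right bank.  (the left bank: 2S 2R; the right bank: 3S 2R)
4. 1 settler ← the left bank.  (the left bank: 3S 2R; the right bank: 2S 2R)
5. 2 settlers and 1 raider → the right bank.  (the left bank: 1S 1R; the right bank: 4S 3R)
6. 1 settler ← the left bank.  (the left bank: 2S 1R; the right bank: 3S 3R)
7. 2 settlers and 1 raider → the right bank.  (the left bank: 0S 0R; the right bank: 5S 4R)

7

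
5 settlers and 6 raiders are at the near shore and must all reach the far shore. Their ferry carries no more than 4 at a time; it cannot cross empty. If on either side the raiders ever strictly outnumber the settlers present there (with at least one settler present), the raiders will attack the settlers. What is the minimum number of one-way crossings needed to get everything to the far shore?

The raiders already outnumber the settlers at the near shore before anyone moves, so the starting position itself is disallowed.

impossible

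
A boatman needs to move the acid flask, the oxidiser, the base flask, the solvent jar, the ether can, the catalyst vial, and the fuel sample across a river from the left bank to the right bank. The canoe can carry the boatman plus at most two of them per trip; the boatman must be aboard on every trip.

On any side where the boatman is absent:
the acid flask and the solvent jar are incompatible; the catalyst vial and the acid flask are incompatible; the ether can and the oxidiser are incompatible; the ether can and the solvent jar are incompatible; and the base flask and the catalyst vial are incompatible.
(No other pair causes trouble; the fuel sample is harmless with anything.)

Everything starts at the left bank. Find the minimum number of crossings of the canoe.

impossible

Whatever the first load, the items left behind include a forbidden pair without the boatman. No opening move is safe, so no plan exists.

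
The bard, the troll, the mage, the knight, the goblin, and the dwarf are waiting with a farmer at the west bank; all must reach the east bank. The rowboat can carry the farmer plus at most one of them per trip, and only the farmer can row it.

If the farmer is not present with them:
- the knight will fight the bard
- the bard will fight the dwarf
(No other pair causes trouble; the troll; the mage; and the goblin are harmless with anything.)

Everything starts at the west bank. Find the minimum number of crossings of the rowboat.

13

Counting alone: the farmer can take at most 1 across per trip to the east bank, so moving all 6 needs at least 6 loaded trips out, with a return between consecutive ones — at least 11 crossings.
The safety rule pushes this higher. Following every safe sequence of crossings, the most of the 6 that can be at the east bank as the rowboat arrives there on crossing 11 is 5 — never all 6.
So no plan with fewer than 13 crossings exists, and this one achieves 13:
1. Farmer goes to the east bank with the bard.
2. Farmer goes back to the west bank alone.
3. Farmer goes to the east bank with the troll.
4. Farmer goes back to the west bank alone.
5. Farmer goes to the east bank with the mage.
6. Farmer goes back to the west bank alone.
7. Farmer goes to the east bank with the knight.
8. Farmer goes back to the west bank with the bard.
9. Farmer goes to the east bank with the dwarf.
10. Farmer goes back to the west bank alone.
11. Farmer goes to the east bank with the goblin.
12. Farmer goes back to the west bank alone.
13. Farmer goes to the east bank with the bard.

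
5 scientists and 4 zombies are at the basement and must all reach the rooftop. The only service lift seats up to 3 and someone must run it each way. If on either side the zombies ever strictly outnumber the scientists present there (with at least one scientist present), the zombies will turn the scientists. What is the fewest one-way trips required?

Counting alone: each trip to the rooftop takes at most 3 across and each return brings at least 1 back, so after t trips out (and t−1 returns) at most 3t − (t−1) of the 9 are across; that first reaches 9 at t = 4, so at least 7 crossings are needed.
The plan below uses exactly 7 crossings, so it is optimal:
1. 3 zombies → the rooftop.  (the basement: 5S 1Z; the rooftop: 0S 3Z)
2. 1 zombie ← the basement.  (the basement: 5S 2Z; the rooftop: 0S 2Z)
3. 3 scientists → the rooftop.  (the basement: 2S 2Z; the rooftop: 3S 2Z)
4. 1 scientist ← the basement.  (the basement: 3S 2Z; the rooftop: 2S 2Z)
5. 2 scientists and 1 zombie → the rooftop.  (the basement: 1S 1Z; the rooftop: 4S 3Z)
6. 1 scientist ← the basement.  (the basement: 2S 1Z; the rooftop: 3S 3Z)
7. 2 scientists and 1 zombie → the rooftop.  (the basement: 0S 0Z; the rooftop: 5S 4Z)

7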